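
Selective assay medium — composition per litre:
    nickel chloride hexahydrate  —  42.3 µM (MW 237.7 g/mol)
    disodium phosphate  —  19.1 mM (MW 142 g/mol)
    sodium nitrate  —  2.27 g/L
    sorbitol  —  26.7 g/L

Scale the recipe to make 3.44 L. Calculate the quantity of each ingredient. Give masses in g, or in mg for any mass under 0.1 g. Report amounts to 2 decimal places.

Scale factor relative to 1 L: 3.44.
nickel chloride hexahydrate: 42.3 µmol/L × 237.7 g/mol × 3.44 L ÷ 1000 = 34.59 mg
disodium phosphate: 19.1 mmol/L × 142 g/mol × 3.44 L ÷ 1000 = 9.33 g
sodium nitrate: 2.27 g/L × 3.44 L = 7.81 g
sorbitol: 26.7 g/L × 3.44 L = 91.85 g

nickel chloride hexahydrate 34.59 mg; disodium phosphate 9.33 g; sodium nitrate 7.81 g; sorbitol 91.85 g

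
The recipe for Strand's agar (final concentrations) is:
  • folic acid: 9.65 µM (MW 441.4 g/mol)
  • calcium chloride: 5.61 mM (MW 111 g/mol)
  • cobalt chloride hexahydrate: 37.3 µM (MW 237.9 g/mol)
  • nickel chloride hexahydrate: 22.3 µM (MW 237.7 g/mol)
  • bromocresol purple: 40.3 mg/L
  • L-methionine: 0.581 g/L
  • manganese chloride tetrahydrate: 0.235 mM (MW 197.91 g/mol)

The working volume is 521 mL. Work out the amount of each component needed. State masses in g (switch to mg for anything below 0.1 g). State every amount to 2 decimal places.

folic acid 2.22 mg; calcium chloride 0.32 g; cobalt chloride hexahydrate 4.62 mg; nickel chloride hexahydrate 2.76 mg; bromocresol purple 21.00 mg; L-methionine 0.30 g; manganese chloride tetrahydrate 24.23 mg

Target volume = 521 mL = 0.521 L.
folic acid: 9.65 µmol/L × 441.4 g/mol × 0.521 L ÷ 1000 = 2.22 mg
calcium chloride: 5.61 mmol/L × 111 g/mol × 0.521 L ÷ 1000 = 0.32 g
cobalt chloride hexahydrate: 37.3 µmol/L × 237.9 g/mol × 0.521 L ÷ 1000 = 4.62 mg
nickel chloride hexahydrate: 22.3 µmol/L × 237.7 g/mol × 0.521 L ÷ 1000 = 2.76 mg
bromocresol purple: 40.3 mg/L × 0.521 L = 21.00 mg
L-methionine: 0.581 g/L × 0.521 L = 0.30 g
manganese chloride tetrahydrate: 0.235 mmol/L × 197.91 mg/mmol × 0.521 L = 24.23 mg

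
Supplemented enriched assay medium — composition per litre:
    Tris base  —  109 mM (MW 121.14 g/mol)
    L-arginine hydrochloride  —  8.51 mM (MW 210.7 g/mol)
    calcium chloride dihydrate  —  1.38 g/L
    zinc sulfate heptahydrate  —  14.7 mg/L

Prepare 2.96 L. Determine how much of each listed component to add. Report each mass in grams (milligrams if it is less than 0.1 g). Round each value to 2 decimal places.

Tris base 39.08 g; L-arginine hydrochloride 5.31 g; calcium chloride dihydrate 4.08 g; zinc sulfate heptahydrate 43.51 mg

Scale factor relative to 1 L: 2.96.
Tris base: 109 mmol/L × 121.14 g/mol × 2.96 L ÷ 1000 = 39.08 g
L-arginine hydrochloride: 8.51 mmol/L × 210.7 g/mol × 2.96 L ÷ 1000 = 5.31 g
calcium chloride dihydrate: 1.38 g/L × 2.96 L = 4.08 g
zinc sulfate heptahydrate: 14.7 mg/L × 2.96 L = 43.51 mg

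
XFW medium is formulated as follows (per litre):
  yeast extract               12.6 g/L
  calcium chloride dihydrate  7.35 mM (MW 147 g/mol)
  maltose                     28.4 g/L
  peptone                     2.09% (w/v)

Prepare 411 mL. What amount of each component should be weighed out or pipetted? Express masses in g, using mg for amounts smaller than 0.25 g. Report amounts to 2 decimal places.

yeast extract 5.18 g; calcium chloride dihydrate 0.44 g; maltose 11.67 g; peptone 8.59 g

Target volume = 411 mL = 0.411 L.
yeast extract: 12.6 g/L × 0.411 L = 5.18 g
calcium chloride dihydrate: 7.35 mmol/L × 147 g/mol × 0.411 L ÷ 1000 = 0.44 g
maltose: 28.4 g/L × 0.411 L = 11.67 g
peptone: 2.09% w/v = 20.9 g/L → 20.9 × 0.411 L = 8.59 g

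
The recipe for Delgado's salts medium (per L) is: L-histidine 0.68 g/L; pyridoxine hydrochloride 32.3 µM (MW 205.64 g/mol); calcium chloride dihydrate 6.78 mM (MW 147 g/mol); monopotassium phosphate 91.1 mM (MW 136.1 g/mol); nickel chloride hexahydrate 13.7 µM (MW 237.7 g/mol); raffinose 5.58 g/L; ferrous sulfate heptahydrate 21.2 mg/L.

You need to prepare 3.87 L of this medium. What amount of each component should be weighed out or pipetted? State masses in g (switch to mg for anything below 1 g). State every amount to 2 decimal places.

Scale factor relative to 1 L: 3.87.
L-histidine: 0.68 g/L × 3.87 L = 2.63 g
pyridoxine hydrochloride: 32.3 µmol/L × 205.64 g/mol × 3.87 L ÷ 1000 = 25.71 mg
calcium chloride dihydrate: 6.78 mmol/L × 147 g/mol × 3.87 L ÷ 1000 = 3.86 g
monopotassium phosphate: 91.1 mmol/L × 136.1 g/mol × 3.87 L ÷ 1000 = 47.98 g
nickel chloride hexahydrate: 13.7 µmol/L × 237.7 g/mol × 3.87 L ÷ 1000 = 12.60 mg
raffinose: 5.58 g/L × 3.87 L = 21.59 g
ferrous sulfate heptahydrate: 21.2 mg/L × 3.87 L = 82.04 mg

L-histidine 2.63 g; pyridoxine hydrochloride 25.71 mg; calcium chloride dihydrate 3.86 g; monopotassium phosphate 47.98 g; nickel chloride hexahydrate 12.60 mg; raffinose 21.59 g; ferrous sulfate heptahydrate 82.04 mg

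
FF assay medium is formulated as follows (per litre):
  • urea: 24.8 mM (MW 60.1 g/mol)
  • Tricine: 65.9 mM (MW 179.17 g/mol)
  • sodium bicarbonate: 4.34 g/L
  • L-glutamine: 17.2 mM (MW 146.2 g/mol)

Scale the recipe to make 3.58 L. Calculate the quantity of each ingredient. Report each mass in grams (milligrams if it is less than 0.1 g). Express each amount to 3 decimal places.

urea 5.336 g; Tricine 42.270 g; sodium bicarbonate 15.537 g; L-glutamine 9.002 g

Scale factor relative to 1 L: 3.58.
urea: 24.8 mmol/L × 60.1 g/mol × 3.58 L ÷ 1000 = 5.336 g
Tricine: 65.9 mmol/L × 179.17 g/mol × 3.58 L ÷ 1000 = 42.270 g
sodium bicarbonate: 4.34 g/L × 3.58 L = 15.537 g
L-glutamine: 17.2 mmol/L × 146.2 g/mol × 3.58 L ÷ 1000 = 9.002 g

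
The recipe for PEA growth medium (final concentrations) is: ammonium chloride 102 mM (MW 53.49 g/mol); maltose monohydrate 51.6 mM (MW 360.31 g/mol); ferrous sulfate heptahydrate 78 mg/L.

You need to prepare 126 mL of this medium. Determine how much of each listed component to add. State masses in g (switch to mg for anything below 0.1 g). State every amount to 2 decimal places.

ammonium chloride 0.69 g; maltose monohydrate 2.34 g; ferrous sulfate heptahydrate 9.83 mg

Working volume: 126 mL = 0.126 L.
ammonium chloride: 102 mmol/L × 53.49 g/mol × 0.126 L ÷ 1000 = 0.69 g
maltose monohydrate: 51.6 mmol/L × 360.31 g/mol × 0.126 L ÷ 1000 = 2.34 g
ferrous sulfate heptahydrate: 78 mg/L × 0.126 L = 9.83 mg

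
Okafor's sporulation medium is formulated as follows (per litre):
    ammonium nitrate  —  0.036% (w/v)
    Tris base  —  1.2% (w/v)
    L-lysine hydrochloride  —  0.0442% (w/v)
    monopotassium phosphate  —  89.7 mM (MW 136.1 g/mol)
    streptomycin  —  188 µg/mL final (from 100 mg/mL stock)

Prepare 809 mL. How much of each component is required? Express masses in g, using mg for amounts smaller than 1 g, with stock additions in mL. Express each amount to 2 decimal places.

Scale factor relative to 1 L: 0.809.
ammonium nitrate: 0.036 g per 100 mL × 809 mL ÷ 100 = 0.29124 g = 291.24 mg
Tris base: 1.2% w/v = 12 g/L → 12 × 0.809 L = 9.71 g
L-lysine hydrochloride: 0.0442% w/v = 0.442 g/L → 0.442 × 0.809 L = 0.357578 g = 357.58 mg
monopotassium phosphate: 89.7 mmol/L × 136.1 g/mol × 0.809 L ÷ 1000 = 9.88 g
streptomycin: C1V1 = C2V2 → 188 µg/mL × 809 mL ÷ 100000 µg/mL = 1.52 mL

ammonium nitrate 291.24 mg; Tris base 9.71 g; L-lysine hydrochloride 357.58 mg; monopotassium phosphate 9.88 g; streptomycin 1.52 mL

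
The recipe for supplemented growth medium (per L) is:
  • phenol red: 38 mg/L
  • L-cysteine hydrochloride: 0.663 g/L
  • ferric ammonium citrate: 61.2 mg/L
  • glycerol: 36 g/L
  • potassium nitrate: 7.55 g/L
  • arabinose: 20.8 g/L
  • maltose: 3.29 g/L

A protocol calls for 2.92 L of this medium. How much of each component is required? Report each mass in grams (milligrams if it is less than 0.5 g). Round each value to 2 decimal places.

phenol red 110.96 mg; L-cysteine hydrochloride 1.94 g; ferric ammonium citrate 178.70 mg; glycerol 105.12 g; potassium nitrate 22.05 g; arabinose 60.74 g; maltose 9.61 g

Working volume: 2.92 L.
phenol red: 38 mg/L × 2.92 L = 110.96 mg
L-cysteine hydrochloride: 0.663 g/L × 2.92 L = 1.94 g
ferric ammonium citrate: 61.2 mg/L × 2.92 L = 178.70 mg
glycerol: 36 g/L × 2.92 L = 105.12 g
potassium nitrate: 7.55 g/L × 2.92 L = 22.05 g
arabinose: 20.8 g/L × 2.92 L = 60.74 g
maltose: 3.29 g/L × 2.92 L = 9.61 g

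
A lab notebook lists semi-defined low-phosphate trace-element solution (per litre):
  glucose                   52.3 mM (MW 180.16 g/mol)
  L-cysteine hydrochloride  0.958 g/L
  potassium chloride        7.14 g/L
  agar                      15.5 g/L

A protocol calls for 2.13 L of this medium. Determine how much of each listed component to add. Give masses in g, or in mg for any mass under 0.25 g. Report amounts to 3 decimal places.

glucose 20.070 g; L-cysteine hydrochloride 2.041 g; potassium chloride 15.208 g; agar 33.015 g

Working volume: 2.13 L.
glucose: 52.3 mmol/L × 180.16 g/mol × 2.13 L ÷ 1000 = 20.070 g
L-cysteine hydrochloride: 0.958 g/L × 2.13 L = 2.041 g
potassium chloride: 7.14 g/L × 2.13 L = 15.208 g
agar: 15.5 g/L × 2.13 L = 33.015 g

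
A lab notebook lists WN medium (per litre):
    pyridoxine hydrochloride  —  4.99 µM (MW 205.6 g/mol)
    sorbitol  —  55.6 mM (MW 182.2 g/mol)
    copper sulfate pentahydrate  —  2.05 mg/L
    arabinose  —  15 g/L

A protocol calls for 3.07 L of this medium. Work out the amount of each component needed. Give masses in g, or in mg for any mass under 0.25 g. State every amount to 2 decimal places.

Scale factor relative to 1 L: 3.07.
pyridoxine hydrochloride: 4.99 µmol/L × 205.6 g/mol × 3.07 L ÷ 1000 = 3.15 mg
sorbitol: 55.6 mmol/L × 182.2 g/mol × 3.07 L ÷ 1000 = 31.10 g
copper sulfate pentahydrate: 2.05 mg/L × 3.07 L = 6.29 mg
arabinose: 15 g/L × 3.07 L = 46.05 g

pyridoxine hydrochloride 3.15 mg; sorbitol 31.10 g; copper sulfate pentahydrate 6.29 mg; arabinose 46.05 g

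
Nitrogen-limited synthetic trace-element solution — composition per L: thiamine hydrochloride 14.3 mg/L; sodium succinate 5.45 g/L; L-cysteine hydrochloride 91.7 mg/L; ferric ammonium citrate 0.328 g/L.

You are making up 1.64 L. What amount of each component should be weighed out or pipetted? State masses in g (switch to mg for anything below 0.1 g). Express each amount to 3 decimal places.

Working volume: 1.64 L.
thiamine hydrochloride: 14.3 mg/L × 1.64 L = 23.452 mg
sodium succinate: 5.45 g/L × 1.64 L = 8.938 g
L-cysteine hydrochloride: 91.7 mg/L × 1.64 L = 150.388 mg = 0.150 g
ferric ammonium citrate: 0.328 g/L × 1.64 L = 0.538 g

thiamine hydrochloride 23.452 mg; sodium succinate 8.938 g; L-cysteine hydrochloride 0.150 g; ferric ammonium citrate 0.538 g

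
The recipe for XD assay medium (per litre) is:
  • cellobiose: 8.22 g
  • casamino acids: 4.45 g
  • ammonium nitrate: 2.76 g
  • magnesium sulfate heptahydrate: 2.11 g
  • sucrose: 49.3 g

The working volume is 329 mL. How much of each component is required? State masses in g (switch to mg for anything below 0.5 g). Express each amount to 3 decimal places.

cellobiose 2.704 g; casamino acids 1.464 g; ammonium nitrate 0.908 g; magnesium sulfate heptahydrate 0.694 g; sucrose 16.220 g

Ratio of target to recipe volume: 329 / 1000 = 0.329.
cellobiose: 8.22 g × (329 mL / 1000 mL) = 2.704 g
casamino acids: 4.45 g × (329 mL / 1000 mL) = 1.464 g
ammonium nitrate: 2.76 g × (329 mL / 1000 mL) = 0.908 g
magnesium sulfate heptahydrate: 2.11 g × (329 mL / 1000 mL) = 0.694 g
sucrose: 49.3 g × (329 mL / 1000 mL) = 16.220 g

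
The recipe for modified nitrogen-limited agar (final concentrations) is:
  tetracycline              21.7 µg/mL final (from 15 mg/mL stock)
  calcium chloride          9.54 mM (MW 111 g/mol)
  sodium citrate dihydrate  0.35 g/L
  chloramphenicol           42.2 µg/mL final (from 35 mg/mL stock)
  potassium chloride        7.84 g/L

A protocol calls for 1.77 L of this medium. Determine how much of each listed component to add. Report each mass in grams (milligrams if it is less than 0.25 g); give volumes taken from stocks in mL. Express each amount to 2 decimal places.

Working volume: 1.77 L.
tetracycline: V = C2·V2/C1 = 21.7 µg/mL × 1770 mL ÷ 15000 µg/mL = 2.56 mL
calcium chloride: 9.54 mmol/L × 111 g/mol × 1.77 L ÷ 1000 = 1.87 g
sodium citrate dihydrate: 0.35 g/L × 1.77 L = 0.62 g
chloramphenicol: C1V1 = C2V2 → 42.2 µg/mL × 1770 mL ÷ 35000 µg/mL = 2.13 mL
potassium chloride: 7.84 g/L × 1.77 L = 13.88 g

tetracycline 2.56 mL; calcium chloride 1.87 g; sodium citrate dihydrate 0.62 g; chloramphenicol 2.13 mL; potassium chloride 13.88 g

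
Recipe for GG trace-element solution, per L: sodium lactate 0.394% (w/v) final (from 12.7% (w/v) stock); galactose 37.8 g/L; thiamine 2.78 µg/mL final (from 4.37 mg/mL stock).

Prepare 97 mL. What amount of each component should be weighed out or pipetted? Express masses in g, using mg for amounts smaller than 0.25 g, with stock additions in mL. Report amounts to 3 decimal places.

sodium lactate 3.009 mL; galactose 3.667 g; thiamine 0.062 mL

Target volume = 97 mL = 0.097 L.
sodium lactate: dilute stock: 0.394% ÷ 12.7% × 97 mL = 3.009 mL
galactose: 37.8 g/L × 0.097 L = 3.667 g
thiamine: V = C2·V2/C1 = 2.78 µg/mL × 97 mL ÷ 4370 µg/mL = 0.062 mL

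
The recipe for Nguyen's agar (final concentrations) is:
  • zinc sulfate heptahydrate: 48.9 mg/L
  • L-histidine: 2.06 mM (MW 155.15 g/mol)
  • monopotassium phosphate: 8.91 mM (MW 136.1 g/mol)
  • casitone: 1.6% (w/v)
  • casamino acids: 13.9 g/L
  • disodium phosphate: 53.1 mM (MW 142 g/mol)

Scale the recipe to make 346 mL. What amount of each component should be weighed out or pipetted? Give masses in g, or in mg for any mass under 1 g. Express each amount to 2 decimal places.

zinc sulfate heptahydrate 16.92 mg; L-histidine 110.58 mg; monopotassium phosphate 419.58 mg; casitone 5.54 g; casamino acids 4.81 g; disodium phosphate 2.61 g

Scale factor relative to 1 L: 0.346.
zinc sulfate heptahydrate: 48.9 mg/L × 0.346 L = 16.92 mg
L-histidine: 2.06 mmol/L × 155.15 mg/mmol × 0.346 L = 110.58 mg
monopotassium phosphate: 8.91 mmol/L × 136.1 mg/mmol × 0.346 L = 419.58 mg
casitone: 1.6% w/v = 16 g/L → 16 × 0.346 L = 5.54 g
casamino acids: 13.9 g/L × 0.346 L = 4.81 g
disodium phosphate: 53.1 mmol/L × 142 g/mol × 0.346 L ÷ 1000 = 2.61 g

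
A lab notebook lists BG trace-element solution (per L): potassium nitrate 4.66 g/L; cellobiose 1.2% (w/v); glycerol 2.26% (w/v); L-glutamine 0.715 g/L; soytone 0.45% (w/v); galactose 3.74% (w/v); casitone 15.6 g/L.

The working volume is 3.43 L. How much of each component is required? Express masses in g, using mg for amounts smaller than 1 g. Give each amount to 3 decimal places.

Scale factor relative to 1 L: 3.43.
potassium nitrate: 4.66 g/L × 3.43 L = 15.984 g
cellobiose: 1.2% w/v = 12 g/L → 12 × 3.43 L = 41.160 g
glycerol: 2.26 g per 100 mL × 3430 mL ÷ 100 = 77.518 g
L-glutamine: 0.715 g/L × 3.43 L = 2.452 g
soytone: 0.45 g per 100 mL × 3430 mL ÷ 100 = 15.435 g
galactose: 3.74% w/v = 37.4 g/L → 37.4 × 3.43 L = 128.282 g
casitone: 15.6 g/L × 3.43 L = 53.508 g

potassium nitrate 15.984 g; cellobiose 41.160 g; glycerol 77.518 g; L-glutamine 2.452 g; soytone 15.435 g; galactose 128.282 g; casitone 53.508 g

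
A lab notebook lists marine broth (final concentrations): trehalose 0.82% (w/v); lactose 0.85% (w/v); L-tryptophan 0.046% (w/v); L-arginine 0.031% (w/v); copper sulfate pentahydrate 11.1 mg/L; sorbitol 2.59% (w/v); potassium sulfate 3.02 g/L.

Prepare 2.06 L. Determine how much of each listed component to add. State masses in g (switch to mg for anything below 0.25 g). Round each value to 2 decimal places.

trehalose 16.89 g; lactose 17.51 g; L-tryptophan 0.95 g; L-arginine 0.64 g; copper sulfate pentahydrate 22.87 mg; sorbitol 53.35 g; potassium sulfate 6.22 g

Scale factor relative to 1 L: 2.06.
trehalose: 0.82 g per 100 mL × 2060 mL ÷ 100 = 16.89 g
lactose: 0.85 g per 100 mL × 2060 mL ÷ 100 = 17.51 g
L-tryptophan: 0.046% w/v = 0.46 g/L → 0.46 × 2.06 L = 0.95 g
L-arginine: 0.031% w/v = 0.31 g/L → 0.31 × 2.06 L = 0.64 g
copper sulfate pentahydrate: 11.1 mg/L × 2.06 L = 22.87 mg
sorbitol: 2.59% w/v = 25.9 g/L → 25.9 × 2.06 L = 53.35 g
potassium sulfate: 3.02 g/L × 2.06 L = 6.22 g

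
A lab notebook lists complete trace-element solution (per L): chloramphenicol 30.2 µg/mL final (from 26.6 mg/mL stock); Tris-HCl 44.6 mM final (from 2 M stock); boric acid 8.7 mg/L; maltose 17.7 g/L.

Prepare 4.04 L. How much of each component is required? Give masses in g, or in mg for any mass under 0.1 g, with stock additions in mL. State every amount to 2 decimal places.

Scale factor relative to 1 L: 4.04.
chloramphenicol: dilute stock: 30.2 µg/mL × 4040 mL ÷ 26600 µg/mL = 4.59 mL
Tris-HCl: V = C2·V2/C1 = 44.6 mM × 4040 mL ÷ 2000 mM = 90.09 mL
boric acid: 8.7 mg/L × 4.04 L = 35.15 mg
maltose: 17.7 g/L × 4.04 L = 71.51 g

chloramphenicol 4.59 mL; Tris-HCl 90.09 mL; boric acid 35.15 mg; maltose 71.51 g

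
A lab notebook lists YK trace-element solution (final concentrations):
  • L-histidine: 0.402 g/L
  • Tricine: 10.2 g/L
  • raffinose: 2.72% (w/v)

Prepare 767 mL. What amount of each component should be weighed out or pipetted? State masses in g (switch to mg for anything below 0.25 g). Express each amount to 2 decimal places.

L-histidine 0.31 g; Tricine 7.82 g; raffinose 20.86 g

Working volume: 767 mL = 0.767 L.
L-histidine: 0.402 g/L × 0.767 L = 0.31 g
Tricine: 10.2 g/L × 0.767 L = 7.82 g
raffinose: 2.72% w/v = 27.2 g/L → 27.2 × 0.767 L = 20.86 g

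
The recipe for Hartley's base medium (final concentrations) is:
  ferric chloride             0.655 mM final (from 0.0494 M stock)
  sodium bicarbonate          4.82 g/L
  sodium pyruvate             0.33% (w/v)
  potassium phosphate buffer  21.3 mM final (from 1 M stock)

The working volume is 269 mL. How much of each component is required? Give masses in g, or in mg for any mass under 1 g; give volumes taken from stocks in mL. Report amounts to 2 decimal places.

Working volume: 269 mL = 0.269 L.
ferric chloride: C1V1 = C2V2 → 0.655 mM × 269 mL ÷ 49.4 mM = 3.57 mL
sodium bicarbonate: 4.82 g/L × 0.269 L = 1.30 g
sodium pyruvate: 0.33 g per 100 mL × 269 mL ÷ 100 = 0.8877 g = 887.70 mg
potassium phosphate buffer: V = C2·V2/C1 = 21.3 mM × 269 mL ÷ 1000 mM = 5.73 mL

ferric chloride 3.57 mL; sodium bicarbonate 1.30 g; sodium pyruvate 887.70 mg; potassium phosphate buffer 5.73 mL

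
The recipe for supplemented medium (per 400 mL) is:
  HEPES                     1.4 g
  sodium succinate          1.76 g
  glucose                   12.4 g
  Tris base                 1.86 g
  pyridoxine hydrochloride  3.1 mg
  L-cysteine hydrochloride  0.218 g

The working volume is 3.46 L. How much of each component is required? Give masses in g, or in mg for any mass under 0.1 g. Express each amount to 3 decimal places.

HEPES 12.110 g; sodium succinate 15.224 g; glucose 107.260 g; Tris base 16.089 g; pyridoxine hydrochloride 26.815 mg; L-cysteine hydrochloride 1.886 g

Scale factor = 3460 mL / 400 mL = 8.65.
HEPES: 1.4 g × (3460 mL / 400 mL) = 12.110 g
sodium succinate: 1.76 g × (3460 mL / 400 mL) = 15.224 g
glucose: 12.4 g × (3460 mL / 400 mL) = 107.260 g
Tris base: 1.86 g × (3460 mL / 400 mL) = 16.089 g
pyridoxine hydrochloride: 3.1 mg × (3460 mL / 400 mL) = 26.815 mg
L-cysteine hydrochloride: 0.218 g × (3460 mL / 400 mL) = 1.886 g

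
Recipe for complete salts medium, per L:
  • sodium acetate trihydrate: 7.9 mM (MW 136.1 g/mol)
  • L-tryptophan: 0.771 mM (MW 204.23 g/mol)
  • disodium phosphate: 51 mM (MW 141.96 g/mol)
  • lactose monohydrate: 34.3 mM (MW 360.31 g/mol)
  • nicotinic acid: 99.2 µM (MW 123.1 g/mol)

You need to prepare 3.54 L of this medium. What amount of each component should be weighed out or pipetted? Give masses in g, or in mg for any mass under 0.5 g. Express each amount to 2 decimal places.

Scale factor relative to 1 L: 3.54.
sodium acetate trihydrate: 7.9 mmol/L × 136.1 g/mol × 3.54 L ÷ 1000 = 3.81 g
L-tryptophan: 0.771 mmol/L × 204.23 g/mol × 3.54 L ÷ 1000 = 0.56 g
disodium phosphate: 51 mmol/L × 141.96 g/mol × 3.54 L ÷ 1000 = 25.63 g
lactose monohydrate: 34.3 mmol/L × 360.31 g/mol × 3.54 L ÷ 1000 = 43.75 g
nicotinic acid: 99.2 µmol/L × 123.1 g/mol × 3.54 L ÷ 1000 = 43.23 mg

sodium acetate trihydrate 3.81 g; L-tryptophan 0.56 g; disodium phosphate 25.63 g; lactose monohydrate 43.75 g; nicotinic acid 43.23 mg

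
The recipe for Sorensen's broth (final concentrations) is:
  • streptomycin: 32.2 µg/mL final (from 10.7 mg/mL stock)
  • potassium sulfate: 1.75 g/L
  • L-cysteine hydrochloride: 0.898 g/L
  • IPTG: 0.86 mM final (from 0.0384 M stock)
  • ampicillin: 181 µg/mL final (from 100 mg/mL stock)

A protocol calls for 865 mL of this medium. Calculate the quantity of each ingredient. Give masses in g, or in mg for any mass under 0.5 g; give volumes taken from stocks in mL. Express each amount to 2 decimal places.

Scale factor relative to 1 L: 0.865.
streptomycin: dilute stock: 32.2 µg/mL × 865 mL ÷ 10700 µg/mL = 2.60 mL
potassium sulfate: 1.75 g/L × 0.865 L = 1.51 g
L-cysteine hydrochloride: 0.898 g/L × 0.865 L = 0.78 g
IPTG: V = C2·V2/C1 = 0.86 mM × 865 mL ÷ 38.4 mM = 19.37 mL
ampicillin: V = C2·V2/C1 = 181 µg/mL × 865 mL ÷ 100000 µg/mL = 1.57 mL

streptomycin 2.60 mL; potassium sulfate 1.51 g; L-cysteine hydrochloride 0.78 g; IPTG 19.37 mL; ampicillin 1.57 mL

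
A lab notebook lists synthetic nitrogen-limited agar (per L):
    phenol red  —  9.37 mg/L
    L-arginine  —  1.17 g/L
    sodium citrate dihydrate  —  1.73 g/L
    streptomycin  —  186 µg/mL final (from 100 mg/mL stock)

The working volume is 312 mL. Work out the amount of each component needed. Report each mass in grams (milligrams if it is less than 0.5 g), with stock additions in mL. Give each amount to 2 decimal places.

Target volume = 312 mL = 0.312 L.
phenol red: 9.37 mg/L × 0.312 L = 2.92 mg
L-arginine: 1.17 g/L × 0.312 L = 0.36504 g = 365.04 mg
sodium citrate dihydrate: 1.73 g/L × 0.312 L = 0.54 g
streptomycin: dilute stock: 186 µg/mL × 312 mL ÷ 100000 µg/mL = 0.58 mL

phenol red 2.92 mg; L-arginine 365.04 mg; sodium citrate dihydrate 0.54 g; streptomycin 0.58 mL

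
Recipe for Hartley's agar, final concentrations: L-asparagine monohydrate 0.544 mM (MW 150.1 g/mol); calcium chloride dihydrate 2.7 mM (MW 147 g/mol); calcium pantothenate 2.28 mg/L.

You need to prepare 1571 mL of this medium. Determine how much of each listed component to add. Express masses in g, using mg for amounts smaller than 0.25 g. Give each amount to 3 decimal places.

Target volume = 1571 mL = 1.571 L.
L-asparagine monohydrate: 0.544 mmol/L × 150.1 mg/mmol × 1.571 L = 128.279 mg
calcium chloride dihydrate: 2.7 mmol/L × 147 g/mol × 1.571 L ÷ 1000 = 0.624 g
calcium pantothenate: 2.28 mg/L × 1.571 L = 3.582 mg

L-asparagine monohydrate 128.279 mg; calcium chloride dihydrate 0.624 g; calcium pantothenate 3.582 mg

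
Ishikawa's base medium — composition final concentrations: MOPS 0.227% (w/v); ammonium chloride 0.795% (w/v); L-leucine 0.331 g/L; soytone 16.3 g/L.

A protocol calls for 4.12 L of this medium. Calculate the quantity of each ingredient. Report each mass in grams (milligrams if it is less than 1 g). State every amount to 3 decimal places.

MOPS 9.352 g; ammonium chloride 32.754 g; L-leucine 1.364 g; soytone 67.156 g

Working volume: 4.12 L.
MOPS: 0.227% w/v = 2.27 g/L → 2.27 × 4.12 L = 9.352 g
ammonium chloride: 0.795% w/v = 7.95 g/L → 7.95 × 4.12 L = 32.754 g
L-leucine: 0.331 g/L × 4.12 L = 1.364 g
soytone: 16.3 g/L × 4.12 L = 67.156 g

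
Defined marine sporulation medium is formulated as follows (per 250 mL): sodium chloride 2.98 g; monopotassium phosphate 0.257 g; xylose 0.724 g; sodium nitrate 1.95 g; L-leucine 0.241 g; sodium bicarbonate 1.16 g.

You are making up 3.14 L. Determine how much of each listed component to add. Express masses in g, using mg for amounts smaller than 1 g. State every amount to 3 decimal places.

sodium chloride 37.429 g; monopotassium phosphate 3.228 g; xylose 9.093 g; sodium nitrate 24.492 g; L-leucine 3.027 g; sodium bicarbonate 14.570 g

Ratio of target to recipe volume: 3140 / 250 = 12.56.
sodium chloride: 2.98 g × (3140 mL / 250 mL) = 37.429 g
monopotassium phosphate: 0.257 g × (3140 mL / 250 mL) = 3.228 g
xylose: 0.724 g × (3140 mL / 250 mL) = 9.093 g
sodium nitrate: 1.95 g × (3140 mL / 250 mL) = 24.492 g
L-leucine: 0.241 g × (3140 mL / 250 mL) = 3.027 g
sodium bicarbonate: 1.16 g × (3140 mL / 250 mL) = 14.570 g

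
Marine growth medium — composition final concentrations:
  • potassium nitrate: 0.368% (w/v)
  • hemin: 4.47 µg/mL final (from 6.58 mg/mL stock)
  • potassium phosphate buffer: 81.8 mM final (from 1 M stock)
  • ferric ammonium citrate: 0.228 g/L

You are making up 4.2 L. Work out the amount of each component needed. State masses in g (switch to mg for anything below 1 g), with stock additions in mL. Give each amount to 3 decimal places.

potassium nitrate 15.456 g; hemin 2.853 mL; potassium phosphate buffer 343.560 mL; ferric ammonium citrate 957.600 mg

Scale factor relative to 1 L: 4.2.
potassium nitrate: 0.368% w/v = 3.68 g/L → 3.68 × 4.2 L = 15.456 g
hemin: dilute stock: 4.47 µg/mL × 4200 mL ÷ 6580 µg/mL = 2.853 mL
potassium phosphate buffer: dilute stock: 81.8 mM × 4200 mL ÷ 1000 mM = 343.560 mL
ferric ammonium citrate: 0.228 g/L × 4.2 L = 0.9576 g = 957.600 mg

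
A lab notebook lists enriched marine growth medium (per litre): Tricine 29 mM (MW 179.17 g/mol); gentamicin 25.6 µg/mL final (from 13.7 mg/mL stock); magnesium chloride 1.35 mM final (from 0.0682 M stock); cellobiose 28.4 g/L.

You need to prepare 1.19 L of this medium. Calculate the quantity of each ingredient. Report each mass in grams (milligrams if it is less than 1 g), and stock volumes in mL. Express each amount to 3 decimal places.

Working volume: 1.19 L.
Tricine: 29 mmol/L × 179.17 g/mol × 1.19 L ÷ 1000 = 6.183 g
gentamicin: C1V1 = C2V2 → 25.6 µg/mL × 1190 mL ÷ 13700 µg/mL = 2.224 mL
magnesium chloride: C1V1 = C2V2 → 1.35 mM × 1190 mL ÷ 68.2 mM = 23.556 mL
cellobiose: 28.4 g/L × 1.19 L = 33.796 g

Tricine 6.183 g; gentamicin 2.224 mL; magnesium chloride 23.556 mL; cellobiose 33.796 g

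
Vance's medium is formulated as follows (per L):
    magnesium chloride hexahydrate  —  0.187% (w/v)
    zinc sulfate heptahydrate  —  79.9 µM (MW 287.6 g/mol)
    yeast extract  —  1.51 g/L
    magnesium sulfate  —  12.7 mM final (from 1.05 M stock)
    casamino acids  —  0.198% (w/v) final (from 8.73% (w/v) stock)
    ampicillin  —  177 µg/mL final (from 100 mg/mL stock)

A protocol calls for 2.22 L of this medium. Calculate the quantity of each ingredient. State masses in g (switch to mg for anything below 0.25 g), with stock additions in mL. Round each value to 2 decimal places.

magnesium chloride hexahydrate 4.15 g; zinc sulfate heptahydrate 51.01 mg; yeast extract 3.35 g; magnesium sulfate 26.85 mL; casamino acids 50.35 mL; ampicillin 3.93 mL

Scale factor relative to 1 L: 2.22.
magnesium chloride hexahydrate: 0.187% w/v = 1.87 g/L → 1.87 × 2.22 L = 4.15 g
zinc sulfate heptahydrate: 79.9 µmol/L × 287.6 g/mol × 2.22 L ÷ 1000 = 51.01 mg
yeast extract: 1.51 g/L × 2.22 L = 3.35 g
magnesium sulfate: dilute stock: 12.7 mM × 2220 mL ÷ 1050 mM = 26.85 mL
casamino acids: V = C2·V2/C1 = 0.198% ÷ 8.73% × 2220 mL = 50.35 mL
ampicillin: C1V1 = C2V2 → 177 µg/mL × 2220 mL ÷ 100000 µg/mL = 3.93 mL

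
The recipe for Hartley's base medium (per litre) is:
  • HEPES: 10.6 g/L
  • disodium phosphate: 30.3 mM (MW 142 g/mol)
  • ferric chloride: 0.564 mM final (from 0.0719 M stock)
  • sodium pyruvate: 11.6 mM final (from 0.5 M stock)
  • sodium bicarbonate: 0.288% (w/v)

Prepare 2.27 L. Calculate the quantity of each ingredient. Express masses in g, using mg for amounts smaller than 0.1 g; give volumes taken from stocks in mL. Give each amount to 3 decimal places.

Working volume: 2.27 L.
HEPES: 10.6 g/L × 2.27 L = 24.062 g
disodium phosphate: 30.3 mmol/L × 142 g/mol × 2.27 L ÷ 1000 = 9.767 g
ferric chloride: V = C2·V2/C1 = 0.564 mM × 2270 mL ÷ 71.9 mM = 17.806 mL
sodium pyruvate: V = C2·V2/C1 = 11.6 mM × 2270 mL ÷ 500 mM = 52.664 mL
sodium bicarbonate: 0.288% w/v = 2.88 g/L → 2.88 × 2.27 L = 6.538 g

HEPES 24.062 g; disodium phosphate 9.767 g; ferric chloride 17.806 mL; sodium pyruvate 52.664 mL; sodium bicarbonate 6.538 g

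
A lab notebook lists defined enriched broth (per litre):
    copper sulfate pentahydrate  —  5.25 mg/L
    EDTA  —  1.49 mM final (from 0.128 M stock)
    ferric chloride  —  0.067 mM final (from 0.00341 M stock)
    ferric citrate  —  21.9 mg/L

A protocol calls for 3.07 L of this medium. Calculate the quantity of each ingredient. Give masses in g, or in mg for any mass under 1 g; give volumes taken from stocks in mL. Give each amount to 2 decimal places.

copper sulfate pentahydrate 16.12 mg; EDTA 35.74 mL; ferric chloride 60.32 mL; ferric citrate 67.23 mg

Scale factor relative to 1 L: 3.07.
copper sulfate pentahydrate: 5.25 mg/L × 3.07 L = 16.12 mg
EDTA: C1V1 = C2V2 → 1.49 mM × 3070 mL ÷ 128 mM = 35.74 mL
ferric chloride: V = C2·V2/C1 = 0.067 mM × 3070 mL ÷ 3.41 mM = 60.32 mL
ferric citrate: 21.9 mg/L × 3.07 L = 67.23 mg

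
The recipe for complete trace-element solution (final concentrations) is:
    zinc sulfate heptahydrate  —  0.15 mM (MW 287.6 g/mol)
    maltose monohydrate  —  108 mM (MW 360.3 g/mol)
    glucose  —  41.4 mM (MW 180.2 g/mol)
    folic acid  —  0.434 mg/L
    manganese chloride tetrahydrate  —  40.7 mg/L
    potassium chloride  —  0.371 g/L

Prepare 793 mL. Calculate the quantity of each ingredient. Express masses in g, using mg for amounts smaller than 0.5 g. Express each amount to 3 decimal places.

Target volume = 793 mL = 0.793 L.
zinc sulfate heptahydrate: 0.15 mmol/L × 287.6 mg/mmol × 0.793 L = 34.210 mg
maltose monohydrate: 108 mmol/L × 360.3 g/mol × 0.793 L ÷ 1000 = 30.858 g
glucose: 41.4 mmol/L × 180.2 g/mol × 0.793 L ÷ 1000 = 5.916 g
folic acid: 0.434 mg/L × 0.793 L = 0.344 mg
manganese chloride tetrahydrate: 40.7 mg/L × 0.793 L = 32.275 mg
potassium chloride: 0.371 g/L × 0.793 L = 0.294203 g = 294.203 mg

zinc sulfate heptahydrate 34.210 mg; maltose monohydrate 30.858 g; glucose 5.916 g; folic acid 0.344 mg; manganese chloride tetrahydrate 32.275 mg; potassium chloride 294.203 mg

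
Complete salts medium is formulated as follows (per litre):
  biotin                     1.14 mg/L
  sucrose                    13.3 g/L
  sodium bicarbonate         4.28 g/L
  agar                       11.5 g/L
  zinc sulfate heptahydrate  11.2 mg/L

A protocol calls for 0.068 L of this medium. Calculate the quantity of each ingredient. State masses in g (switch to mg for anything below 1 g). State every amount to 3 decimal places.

biotin 0.078 mg; sucrose 904.400 mg; sodium bicarbonate 291.040 mg; agar 782.000 mg; zinc sulfate heptahydrate 0.762 mg

Scale factor relative to 1 L: 0.068.
biotin: 1.14 mg/L × 0.068 L = 0.078 mg
sucrose: 13.3 g/L × 0.068 L = 0.9044 g = 904.400 mg
sodium bicarbonate: 4.28 g/L × 0.068 L = 0.29104 g = 291.040 mg
agar: 11.5 g/L × 0.068 L = 0.782 g = 782.000 mg
zinc sulfate heptahydrate: 11.2 mg/L × 0.068 L = 0.762 mg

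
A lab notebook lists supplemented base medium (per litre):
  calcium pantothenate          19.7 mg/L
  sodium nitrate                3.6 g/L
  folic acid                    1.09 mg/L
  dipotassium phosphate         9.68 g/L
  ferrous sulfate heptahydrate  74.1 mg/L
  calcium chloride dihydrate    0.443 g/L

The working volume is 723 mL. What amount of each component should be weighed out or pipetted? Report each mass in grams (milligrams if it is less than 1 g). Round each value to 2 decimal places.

Target volume = 723 mL = 0.723 L.
calcium pantothenate: 19.7 mg/L × 0.723 L = 14.24 mg
sodium nitrate: 3.6 g/L × 0.723 L = 2.60 g
folic acid: 1.09 mg/L × 0.723 L = 0.79 mg
dipotassium phosphate: 9.68 g/L × 0.723 L = 7.00 g
ferrous sulfate heptahydrate: 74.1 mg/L × 0.723 L = 53.57 mg
calcium chloride dihydrate: 0.443 g/L × 0.723 L = 0.320289 g = 320.29 mg

calcium pantothenate 14.24 mg; sodium nitrate 2.60 g; folic acid 0.79 mg; dipotassium phosphate 7.00 g; ferrous sulfate heptahydrate 53.57 mg; calcium chloride dihydrate 320.29 mg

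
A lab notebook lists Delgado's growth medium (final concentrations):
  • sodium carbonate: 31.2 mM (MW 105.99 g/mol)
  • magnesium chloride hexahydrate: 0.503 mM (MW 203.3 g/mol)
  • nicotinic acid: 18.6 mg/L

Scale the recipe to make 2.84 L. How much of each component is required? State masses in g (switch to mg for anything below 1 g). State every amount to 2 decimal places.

Scale factor relative to 1 L: 2.84.
sodium carbonate: 31.2 mmol/L × 105.99 g/mol × 2.84 L ÷ 1000 = 9.39 g
magnesium chloride hexahydrate: 0.503 mmol/L × 203.3 mg/mmol × 2.84 L = 290.42 mg
nicotinic acid: 18.6 mg/L × 2.84 L = 52.82 mg

sodium carbonate 9.39 g; magnesium chloride hexahydrate 290.42 mg; nicotinic acid 52.82 mg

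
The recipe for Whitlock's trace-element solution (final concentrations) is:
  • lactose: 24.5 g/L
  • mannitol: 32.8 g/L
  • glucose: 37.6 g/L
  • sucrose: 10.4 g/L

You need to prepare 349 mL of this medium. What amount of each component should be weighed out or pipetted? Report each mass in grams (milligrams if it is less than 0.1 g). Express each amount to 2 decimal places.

lactose 8.55 g; mannitol 11.45 g; glucose 13.12 g; sucrose 3.63 g

Working volume: 349 mL = 0.349 L.
lactose: 24.5 g/L × 0.349 L = 8.55 g
mannitol: 32.8 g/L × 0.349 L = 11.45 g
glucose: 37.6 g/L × 0.349 L = 13.12 g
sucrose: 10.4 g/L × 0.349 L = 3.63 g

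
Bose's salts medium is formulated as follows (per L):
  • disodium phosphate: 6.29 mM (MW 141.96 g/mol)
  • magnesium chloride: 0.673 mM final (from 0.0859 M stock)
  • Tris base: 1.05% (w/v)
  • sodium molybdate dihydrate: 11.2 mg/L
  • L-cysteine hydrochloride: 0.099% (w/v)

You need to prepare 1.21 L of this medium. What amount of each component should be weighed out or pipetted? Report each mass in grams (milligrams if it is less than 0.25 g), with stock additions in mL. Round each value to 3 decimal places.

disodium phosphate 1.080 g; magnesium chloride 9.480 mL; Tris base 12.705 g; sodium molybdate dihydrate 13.552 mg; L-cysteine hydrochloride 1.198 g

Working volume: 1.21 L.
disodium phosphate: 6.29 mmol/L × 141.96 g/mol × 1.21 L ÷ 1000 = 1.080 g
magnesium chloride: V = C2·V2/C1 = 0.673 mM × 1210 mL ÷ 85.9 mM = 9.480 mL
Tris base: 1.05 g per 100 mL × 1210 mL ÷ 100 = 12.705 g
sodium molybdate dihydrate: 11.2 mg/L × 1.21 L = 13.552 mg
L-cysteine hydrochloride: 0.099 g per 100 mL × 1210 mL ÷ 100 = 1.198 g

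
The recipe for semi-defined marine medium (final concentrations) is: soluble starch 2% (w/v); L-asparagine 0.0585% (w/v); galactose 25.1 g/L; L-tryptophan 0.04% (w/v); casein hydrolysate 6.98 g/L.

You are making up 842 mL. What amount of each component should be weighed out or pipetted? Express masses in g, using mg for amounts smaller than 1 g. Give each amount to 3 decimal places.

Target volume = 842 mL = 0.842 L.
soluble starch: 2% w/v = 20 g/L → 20 × 0.842 L = 16.840 g
L-asparagine: 0.0585 g per 100 mL × 842 mL ÷ 100 = 0.49257 g = 492.570 mg
galactose: 25.1 g/L × 0.842 L = 21.134 g
L-tryptophan: 0.04% w/v = 0.4 g/L → 0.4 × 0.842 L = 0.3368 g = 336.800 mg
casein hydrolysate: 6.98 g/L × 0.842 L = 5.877 g

soluble starch 16.840 g; L-asparagine 492.570 mg; galactose 21.134 g; L-tryptophan 336.800 mg; casein hydrolysate 5.877 g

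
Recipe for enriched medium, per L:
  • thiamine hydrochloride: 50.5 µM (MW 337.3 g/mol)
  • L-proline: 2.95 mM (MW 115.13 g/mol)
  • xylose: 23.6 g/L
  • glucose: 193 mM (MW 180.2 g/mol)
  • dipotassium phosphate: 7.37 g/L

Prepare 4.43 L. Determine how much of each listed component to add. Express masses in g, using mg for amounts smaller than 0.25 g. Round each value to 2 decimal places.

thiamine hydrochloride 75.46 mg; L-proline 1.50 g; xylose 104.55 g; glucose 154.07 g; dipotassium phosphate 32.65 g

Scale factor relative to 1 L: 4.43.
thiamine hydrochloride: 50.5 µmol/L × 337.3 g/mol × 4.43 L ÷ 1000 = 75.46 mg
L-proline: 2.95 mmol/L × 115.13 g/mol × 4.43 L ÷ 1000 = 1.50 g
xylose: 23.6 g/L × 4.43 L = 104.55 g
glucose: 193 mmol/L × 180.2 g/mol × 4.43 L ÷ 1000 = 154.07 g
dipotassium phosphate: 7.37 g/L × 4.43 L = 32.65 g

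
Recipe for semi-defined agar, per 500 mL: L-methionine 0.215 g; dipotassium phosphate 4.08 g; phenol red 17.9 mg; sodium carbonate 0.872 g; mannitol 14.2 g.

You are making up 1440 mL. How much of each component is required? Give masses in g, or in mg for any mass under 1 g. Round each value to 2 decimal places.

L-methionine 619.20 mg; dipotassium phosphate 11.75 g; phenol red 51.55 mg; sodium carbonate 2.51 g; mannitol 40.90 g

Scale factor = 1440 mL / 500 mL = 2.88.
L-methionine: 0.215 g × (1440 mL / 500 mL) = 0.6192 g = 619.20 mg
dipotassium phosphate: 4.08 g × (1440 mL / 500 mL) = 11.75 g
phenol red: 17.9 mg × (1440 mL / 500 mL) = 51.55 mg
sodium carbonate: 0.872 g × (1440 mL / 500 mL) = 2.51 g
mannitol: 14.2 g × (1440 mL / 500 mL) = 40.90 g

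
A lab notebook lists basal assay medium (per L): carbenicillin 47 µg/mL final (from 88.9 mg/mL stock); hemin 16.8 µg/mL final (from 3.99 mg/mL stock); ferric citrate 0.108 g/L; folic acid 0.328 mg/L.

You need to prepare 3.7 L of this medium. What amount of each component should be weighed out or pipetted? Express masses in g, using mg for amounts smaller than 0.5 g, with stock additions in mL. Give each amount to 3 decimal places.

Scale factor relative to 1 L: 3.7.
carbenicillin: V = C2·V2/C1 = 47 µg/mL × 3700 mL ÷ 88900 µg/mL = 1.956 mL
hemin: dilute stock: 16.8 µg/mL × 3700 mL ÷ 3990 µg/mL = 15.579 mL
ferric citrate: 0.108 g/L × 3.7 L = 0.3996 g = 399.600 mg
folic acid: 0.328 mg/L × 3.7 L = 1.214 mg

carbenicillin 1.956 mL; hemin 15.579 mL; ferric citrate 399.600 mg; folic acid 1.214 mg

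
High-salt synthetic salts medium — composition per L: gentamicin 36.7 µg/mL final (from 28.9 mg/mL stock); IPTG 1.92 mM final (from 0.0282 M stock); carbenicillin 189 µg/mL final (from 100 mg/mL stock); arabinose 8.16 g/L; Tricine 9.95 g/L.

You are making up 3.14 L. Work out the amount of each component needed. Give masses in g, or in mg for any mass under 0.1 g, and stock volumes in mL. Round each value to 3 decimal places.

gentamicin 3.987 mL; IPTG 213.787 mL; carbenicillin 5.935 mL; arabinose 25.622 g; Tricine 31.243 g

Working volume: 3.14 L.
gentamicin: V = C2·V2/C1 = 36.7 µg/mL × 3140 mL ÷ 28900 µg/mL = 3.987 mL
IPTG: dilute stock: 1.92 mM × 3140 mL ÷ 28.2 mM = 213.787 mL
carbenicillin: dilute stock: 189 µg/mL × 3140 mL ÷ 100000 µg/mL = 5.935 mL
arabinose: 8.16 g/L × 3.14 L = 25.622 g
Tricine: 9.95 g/L × 3.14 L = 31.243 g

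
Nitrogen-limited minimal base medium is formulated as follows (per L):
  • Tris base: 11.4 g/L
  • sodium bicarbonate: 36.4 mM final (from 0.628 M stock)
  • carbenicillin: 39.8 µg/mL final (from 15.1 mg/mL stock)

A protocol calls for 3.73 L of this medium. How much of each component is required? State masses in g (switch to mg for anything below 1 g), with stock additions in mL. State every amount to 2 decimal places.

Tris base 42.52 g; sodium bicarbonate 216.20 mL; carbenicillin 9.83 mL

Scale factor relative to 1 L: 3.73.
Tris base: 11.4 g/L × 3.73 L = 42.52 g
sodium bicarbonate: dilute stock: 36.4 mM × 3730 mL ÷ 628 mM = 216.20 mL
carbenicillin: C1V1 = C2V2 → 39.8 µg/mL × 3730 mL ÷ 15100 µg/mL = 9.83 mL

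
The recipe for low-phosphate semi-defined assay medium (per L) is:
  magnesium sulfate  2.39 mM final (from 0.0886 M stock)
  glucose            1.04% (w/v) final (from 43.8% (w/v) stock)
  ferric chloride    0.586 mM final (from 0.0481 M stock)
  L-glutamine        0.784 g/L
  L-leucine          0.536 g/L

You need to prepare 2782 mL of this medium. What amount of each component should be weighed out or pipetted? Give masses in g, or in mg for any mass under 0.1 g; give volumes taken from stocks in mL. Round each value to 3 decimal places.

Working volume: 2782 mL = 2.782 L.
magnesium sulfate: dilute stock: 2.39 mM × 2782 mL ÷ 88.6 mM = 75.045 mL
glucose: dilute stock: 1.04% ÷ 43.8% × 2782 mL = 66.057 mL
ferric chloride: V = C2·V2/C1 = 0.586 mM × 2782 mL ÷ 48.1 mM = 33.893 mL
L-glutamine: 0.784 g/L × 2.782 L = 2.181 g
L-leucine: 0.536 g/L × 2.782 L = 1.491 g

magnesium sulfate 75.045 mL; glucose 66.057 mL; ferric chloride 33.893 mL; L-glutamine 2.181 g; L-leucine 1.491 g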